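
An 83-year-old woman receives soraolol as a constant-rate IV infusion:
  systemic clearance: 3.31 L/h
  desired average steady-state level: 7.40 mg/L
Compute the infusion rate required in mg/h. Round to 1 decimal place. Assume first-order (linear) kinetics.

24.5 mg/h

At steady state, infusion rate R₀ = Css × CL = 7.40 × 3.310 = 24.49 mg/h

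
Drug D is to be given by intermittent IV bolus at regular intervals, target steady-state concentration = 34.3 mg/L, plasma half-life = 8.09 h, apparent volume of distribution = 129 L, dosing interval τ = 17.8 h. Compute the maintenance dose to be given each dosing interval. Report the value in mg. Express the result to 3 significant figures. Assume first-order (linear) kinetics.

k = ln2 / t½ = 0.693147 / 8.09 = 0.08568 h⁻¹
CL = k × Vd = 0.08568 × 129 = 11.05 L/h
At steady state, Dose/τ = Css × CL.
Dose = Css × CL × τ = 34.3 × 11.05 × 17.8 = 6746 mg

6750 mg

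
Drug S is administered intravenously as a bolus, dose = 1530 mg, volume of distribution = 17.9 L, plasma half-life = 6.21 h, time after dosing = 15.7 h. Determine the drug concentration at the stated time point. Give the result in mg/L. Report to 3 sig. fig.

14.8 mg/L

C₀ = Dose / Vd = 1530 / 17.9 = 85.47 mg/L
k = ln2 / t½ = 0.693147 / 6.21 = 0.1116 h⁻¹
C = C₀ · e^(−k·t) = 85.47 × e^(−0.1116 × 15.7)
  = 85.47 × 0.1734 = 14.82 mg/L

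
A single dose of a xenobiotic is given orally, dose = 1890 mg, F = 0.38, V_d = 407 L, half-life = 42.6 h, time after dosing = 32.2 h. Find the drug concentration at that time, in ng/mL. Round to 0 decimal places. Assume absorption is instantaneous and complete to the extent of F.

1045 ng/mL

Amount reaching circulation = F × Dose = 0.38 × 1890 = 718.2 mg
C₀ = F·Dose / Vd = 718.2 / 407 = 1.765 mg/L
k = ln2 / t½ = 0.693147 / 42.6 = 0.01627 h⁻¹
C = C₀ · e^(−k·t) = 1.765 × e^(−0.01627 × 32.2)
  = 1.765 × 0.5922 = 1.045 mg/L
Convert: 1.045 mg/L × 1000 = 1045 ng/mL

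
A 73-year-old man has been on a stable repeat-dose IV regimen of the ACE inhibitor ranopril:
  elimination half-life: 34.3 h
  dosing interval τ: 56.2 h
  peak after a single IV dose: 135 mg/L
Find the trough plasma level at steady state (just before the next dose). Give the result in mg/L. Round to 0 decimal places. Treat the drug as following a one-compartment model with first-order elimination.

k = ln2 / t½ = 0.693147 / 34.3 = 0.02021 h⁻¹
e^(−kτ) = e^(−0.02021 × 56.2) = 0.3212
Accumulation ratio R = 1 / (1 − e^(−kτ)) = 1 / (1 − 0.3212) = 1.473
Steady-state trough = C₀ × R × e^(−kτ) = 135 × 1.473 × 0.3212 = 63.87 mg/L

64 mg/L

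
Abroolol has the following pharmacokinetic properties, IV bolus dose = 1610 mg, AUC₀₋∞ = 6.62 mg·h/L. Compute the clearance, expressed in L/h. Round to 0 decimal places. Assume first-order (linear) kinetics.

243 L/h

CL = Dose / AUC = 1610 / 6.62 = 243.2 L/h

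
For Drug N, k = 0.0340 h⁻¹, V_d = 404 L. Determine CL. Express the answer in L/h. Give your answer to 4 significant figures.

13.74 L/h

CL = k × Vd = 0.0340 × 404 = 13.74 L/h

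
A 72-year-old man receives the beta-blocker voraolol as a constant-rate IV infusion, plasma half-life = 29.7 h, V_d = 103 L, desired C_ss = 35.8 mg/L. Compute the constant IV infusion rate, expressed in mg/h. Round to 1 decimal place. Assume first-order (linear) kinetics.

k = ln2 / t½ = 0.693147 / 29.7 = 0.02334 h⁻¹
CL = k × Vd = 0.02334 × 103 = 2.404 L/h
At steady state, infusion rate R₀ = Css × CL = 35.8 × 2.404 = 86.06 mg/h

86.1 mg/h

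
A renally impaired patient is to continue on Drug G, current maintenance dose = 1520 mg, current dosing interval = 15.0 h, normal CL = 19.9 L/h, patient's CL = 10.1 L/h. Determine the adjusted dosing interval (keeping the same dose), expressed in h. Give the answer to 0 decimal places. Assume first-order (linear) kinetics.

To keep the same average steady-state level, dosing rate must scale with clearance.
CL ratio = 10.1 / 19.9 = 0.5075
New interval (same dose) = 15.0 / 0.5075 = 29.56 h

30 h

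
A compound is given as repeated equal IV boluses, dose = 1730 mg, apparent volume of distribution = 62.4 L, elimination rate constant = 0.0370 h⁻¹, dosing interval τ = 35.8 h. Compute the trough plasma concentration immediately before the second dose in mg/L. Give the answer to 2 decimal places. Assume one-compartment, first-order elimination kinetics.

7.37 mg/L

C₀ per dose = Dose / Vd = 1730 / 62.4 = 27.72 mg/L
Fraction remaining after one interval: r = e^(−kτ) = e^(−0.03700 × 35.8) = 0.2659
Before dose 2, 1 dose has been given (aged 1τ).
C_trough = C₀ × r = 27.72 × 0.2659 = 7.371 mg/L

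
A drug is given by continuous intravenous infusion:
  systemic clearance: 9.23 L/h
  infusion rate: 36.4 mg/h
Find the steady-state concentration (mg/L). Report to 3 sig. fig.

3.94 mg/L

At steady state Css = R₀ / CL = 36.4 / 9.230 = 3.944 mg/L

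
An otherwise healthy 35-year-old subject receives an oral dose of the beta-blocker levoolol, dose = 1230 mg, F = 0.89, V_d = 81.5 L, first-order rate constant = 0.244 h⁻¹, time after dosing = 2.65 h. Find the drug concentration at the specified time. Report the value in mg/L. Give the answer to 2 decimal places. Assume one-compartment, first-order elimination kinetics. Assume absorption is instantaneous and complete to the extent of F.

7.04 mg/L

Amount reaching circulation = F × Dose = 0.89 × 1230 = 1095 mg
C₀ = F·Dose / Vd = 1095 / 81.5 = 13.44 mg/L
C = C₀ · e^(−k·t) = 13.44 × e^(−0.2440 × 2.65)
  = 13.44 × 0.5238 = 7.040 mg/L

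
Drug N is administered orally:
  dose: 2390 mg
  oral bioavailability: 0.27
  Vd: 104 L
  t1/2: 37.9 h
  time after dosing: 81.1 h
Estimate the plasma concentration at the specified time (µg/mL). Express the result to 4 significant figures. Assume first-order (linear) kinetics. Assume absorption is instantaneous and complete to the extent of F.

1.408 µg/mL

Amount reaching circulation = F × Dose = 0.27 × 2390 = 645.3 mg
C₀ = F·Dose / Vd = 645.3 / 104 = 6.205 mg/L
k = ln2 / t½ = 0.693147 / 37.9 = 0.01829 h⁻¹
C = C₀ · e^(−k·t) = 6.205 × e^(−0.01829 × 81.1)
  = 6.205 × 0.2269 = 1.408 mg/L
(1.408 mg/L = 1.408 µg/mL)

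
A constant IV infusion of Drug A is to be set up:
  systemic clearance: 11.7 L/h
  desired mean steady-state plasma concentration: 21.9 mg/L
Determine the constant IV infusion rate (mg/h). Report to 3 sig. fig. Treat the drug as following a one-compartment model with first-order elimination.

At steady state, infusion rate R₀ = Css × CL = 21.9 × 11.70 = 256.2 mg/h

256 mg/h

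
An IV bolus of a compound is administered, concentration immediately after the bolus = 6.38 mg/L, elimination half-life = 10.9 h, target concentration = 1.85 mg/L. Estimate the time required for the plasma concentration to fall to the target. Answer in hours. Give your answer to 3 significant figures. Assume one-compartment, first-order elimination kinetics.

19.5 h

k = ln2 / t½ = 0.693147 / 10.9 = 0.06359 h⁻¹
t = ln(C₀ / C) / k = ln(6.380 / 1.85) / 0.06359
  = ln(3.449) / 0.06359 = 1.238 / 0.06359 = 19.47 h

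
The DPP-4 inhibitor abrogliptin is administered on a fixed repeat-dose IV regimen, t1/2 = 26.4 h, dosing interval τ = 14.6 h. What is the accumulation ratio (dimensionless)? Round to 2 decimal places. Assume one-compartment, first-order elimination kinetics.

3.14

k = ln2 / t½ = 0.693147 / 26.4 = 0.02626 h⁻¹
e^(−kτ) = e^(−0.02626 × 14.6) = 0.6815
Accumulation ratio R = 1 / (1 − e^(−kτ)) = 1 / (1 − 0.6815) = 3.140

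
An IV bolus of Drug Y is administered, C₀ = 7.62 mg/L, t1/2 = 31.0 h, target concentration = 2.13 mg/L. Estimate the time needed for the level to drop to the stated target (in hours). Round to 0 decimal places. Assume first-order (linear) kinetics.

k = ln2 / t½ = 0.693147 / 31.0 = 0.02236 h⁻¹
t = ln(C₀ / C) / k = ln(7.620 / 2.13) / 0.02236
  = ln(3.577) / 0.02236 = 1.275 / 0.02236 = 57.02 h

57 h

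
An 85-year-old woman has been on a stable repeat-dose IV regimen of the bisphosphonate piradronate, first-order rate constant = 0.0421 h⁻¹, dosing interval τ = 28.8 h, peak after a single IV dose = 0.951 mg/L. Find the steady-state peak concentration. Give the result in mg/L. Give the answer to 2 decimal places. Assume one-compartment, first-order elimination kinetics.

e^(−kτ) = e^(−0.04210 × 28.8) = 0.2975
Accumulation ratio R = 1 / (1 − e^(−kτ)) = 1 / (1 − 0.2975) = 1.423
Steady-state peak = C₀ × R = 0.951 × 1.423 = 1.353 mg/L

1.35 mg/L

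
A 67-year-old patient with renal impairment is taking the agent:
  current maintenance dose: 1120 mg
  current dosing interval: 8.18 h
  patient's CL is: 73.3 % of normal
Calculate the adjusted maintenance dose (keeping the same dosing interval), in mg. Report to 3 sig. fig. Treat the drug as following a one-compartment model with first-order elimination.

To keep the same average steady-state level, dosing rate must scale with clearance.
CL ratio = 73.3 / 100 = 0.7330
New dose (same interval) = 1120 × 0.7330 = 821.0 mg

821 mg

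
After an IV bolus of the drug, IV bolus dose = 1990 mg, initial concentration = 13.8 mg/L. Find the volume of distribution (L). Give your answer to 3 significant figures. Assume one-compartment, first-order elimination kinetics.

Vd = Dose / C₀ = 1990 / 13.8 = 144.2 L

144 L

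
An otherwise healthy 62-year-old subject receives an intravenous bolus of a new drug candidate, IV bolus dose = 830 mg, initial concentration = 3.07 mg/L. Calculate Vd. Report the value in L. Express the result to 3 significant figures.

Vd = Dose / C₀ = 830.0 / 3.07 = 270.4 L

270 L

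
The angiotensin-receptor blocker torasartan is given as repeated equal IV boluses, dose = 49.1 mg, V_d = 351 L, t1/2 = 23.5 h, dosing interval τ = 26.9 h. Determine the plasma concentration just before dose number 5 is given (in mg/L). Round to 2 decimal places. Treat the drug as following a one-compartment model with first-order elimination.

C₀ per dose = Dose / Vd = 49.1 / 351 = 0.1399 mg/L
k = ln2 / t½ = 0.693147 / 23.5 = 0.02950 h⁻¹
Fraction remaining after one interval: r = e^(−kτ) = e^(−0.02950 × 26.9) = 0.4522
Before dose 5, 4 doses have been given (aged 1τ, 2τ, 3τ, 4τ).
C_trough = C₀ × (r + r² + … + r^4) = C₀ × r(1−r^4)/(1−r)
        = 0.1399 × 0.4522 × (1 − 0.04181) / (1 − 0.4522) = 0.1107 mg/L

0.11 mg/L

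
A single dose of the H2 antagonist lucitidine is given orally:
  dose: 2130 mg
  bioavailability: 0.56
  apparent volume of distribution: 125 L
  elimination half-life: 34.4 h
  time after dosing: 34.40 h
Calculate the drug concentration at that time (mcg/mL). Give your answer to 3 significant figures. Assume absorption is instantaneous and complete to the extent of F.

Amount reaching circulation = F × Dose = 0.56 × 2130 = 1193 mg
C₀ = F·Dose / Vd = 1193 / 125 = 9.544 mg/L
k = ln2 / t½ = 0.693147 / 34.4 = 0.02015 h⁻¹
t / t½ = 34.40 / 34.4 = 1 half-lives
C = C₀ × (1/2)^1 = 9.544 × 0.5000 = 4.772 mg/L
(4.772 mg/L = 4.772 mcg/mL)

4.77 mcg/mL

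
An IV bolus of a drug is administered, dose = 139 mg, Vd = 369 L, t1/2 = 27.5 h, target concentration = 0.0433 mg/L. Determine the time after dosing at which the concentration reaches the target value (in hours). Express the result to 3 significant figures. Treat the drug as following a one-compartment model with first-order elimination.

C₀ = Dose / Vd = 139.0 / 369 = 0.3767 mg/L
k = ln2 / t½ = 0.693147 / 27.5 = 0.02521 h⁻¹
t = ln(C₀ / C) / k = ln(0.3767 / 0.0433) / 0.02521
  = ln(8.700) / 0.02521 = 2.163 / 0.02521 = 85.80 h

85.8 h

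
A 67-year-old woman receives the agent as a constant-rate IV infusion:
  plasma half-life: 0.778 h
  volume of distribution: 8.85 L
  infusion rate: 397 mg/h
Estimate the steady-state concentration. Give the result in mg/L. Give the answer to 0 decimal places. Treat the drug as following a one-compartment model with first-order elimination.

k = ln2 / t½ = 0.693147 / 0.778 = 0.8909 h⁻¹
CL = k × Vd = 0.8909 × 8.85 = 7.884 L/h
At steady state Css = R₀ / CL = 397 / 7.884 = 50.36 mg/L

50 mg/L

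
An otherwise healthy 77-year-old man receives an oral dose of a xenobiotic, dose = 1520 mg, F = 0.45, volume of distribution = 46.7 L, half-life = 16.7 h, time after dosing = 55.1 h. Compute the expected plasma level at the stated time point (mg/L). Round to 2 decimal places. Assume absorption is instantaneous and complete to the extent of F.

1.49 mg/L

Amount reaching circulation = F × Dose = 0.45 × 1520 = 684.0 mg
C₀ = F·Dose / Vd = 684.0 / 46.7 = 14.65 mg/L
k = ln2 / t½ = 0.693147 / 16.7 = 0.04151 h⁻¹
C = C₀ · e^(−k·t) = 14.65 × e^(−0.04151 × 55.1)
  = 14.65 × 0.1016 = 1.488 mg/L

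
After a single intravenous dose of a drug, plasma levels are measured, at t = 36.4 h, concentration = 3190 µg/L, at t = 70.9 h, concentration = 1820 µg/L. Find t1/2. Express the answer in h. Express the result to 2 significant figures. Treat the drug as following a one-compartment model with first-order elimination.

k = ln(C₁/C₂) / (t₂ − t₁) = ln(3190/1820) / (70.9 − 36.4)
  = 0.5612 / 34.50 = 0.01627 h⁻¹
t½ = ln2 / k = 0.693147 / 0.01627 = 42.60 h

43 h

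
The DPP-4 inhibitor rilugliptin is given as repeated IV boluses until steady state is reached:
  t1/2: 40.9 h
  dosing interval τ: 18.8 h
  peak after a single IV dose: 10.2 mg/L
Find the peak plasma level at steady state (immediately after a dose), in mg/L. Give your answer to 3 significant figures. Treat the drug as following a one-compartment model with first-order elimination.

k = ln2 / t½ = 0.693147 / 40.9 = 0.01695 h⁻¹
e^(−kτ) = e^(−0.01695 × 18.8) = 0.7271
Accumulation ratio R = 1 / (1 − e^(−kτ)) = 1 / (1 − 0.7271) = 3.664
Steady-state peak = C₀ × R = 10.2 × 3.664 = 37.37 mg/L

37.4 mg/L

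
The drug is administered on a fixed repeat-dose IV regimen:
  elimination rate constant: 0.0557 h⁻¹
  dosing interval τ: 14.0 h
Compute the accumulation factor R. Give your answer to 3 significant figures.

1.85

e^(−kτ) = e^(−0.05570 × 14.0) = 0.4585
Accumulation ratio R = 1 / (1 − e^(−kτ)) = 1 / (1 − 0.4585) = 1.847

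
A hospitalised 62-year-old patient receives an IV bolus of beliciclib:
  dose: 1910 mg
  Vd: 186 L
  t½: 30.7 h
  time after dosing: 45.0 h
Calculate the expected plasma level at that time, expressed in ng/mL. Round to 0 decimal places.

C₀ = Dose / Vd = 1910 / 186 = 10.27 mg/L
k = ln2 / t½ = 0.693147 / 30.7 = 0.02258 h⁻¹
C = C₀ · e^(−k·t) = 10.27 × e^(−0.02258 × 45.0)
  = 10.27 × 0.3620 = 3.718 mg/L
Convert: 3.718 mg/L × 1000 = 3718 ng/mL

3718 ng/mL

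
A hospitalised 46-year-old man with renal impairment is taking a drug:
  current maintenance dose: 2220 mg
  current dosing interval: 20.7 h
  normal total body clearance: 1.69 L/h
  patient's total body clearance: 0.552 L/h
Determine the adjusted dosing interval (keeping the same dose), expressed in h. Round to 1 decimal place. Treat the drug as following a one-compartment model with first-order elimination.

To keep the same average steady-state level, dosing rate must scale with clearance.
CL ratio = 0.552 / 1.69 = 0.3266
New interval (same dose) = 20.7 / 0.3266 = 63.38 h

63.4 h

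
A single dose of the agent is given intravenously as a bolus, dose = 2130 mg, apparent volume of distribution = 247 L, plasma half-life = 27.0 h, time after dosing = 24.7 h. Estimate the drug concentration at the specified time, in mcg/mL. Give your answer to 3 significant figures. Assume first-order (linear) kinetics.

C₀ = Dose / Vd = 2130 / 247 = 8.623 mg/L
k = ln2 / t½ = 0.693147 / 27.0 = 0.02567 h⁻¹
C = C₀ · e^(−k·t) = 8.623 × e^(−0.02567 × 24.7)
  = 8.623 × 0.5304 = 4.574 mg/L
(4.574 mg/L = 4.574 mcg/mL)

4.57 mcg/mL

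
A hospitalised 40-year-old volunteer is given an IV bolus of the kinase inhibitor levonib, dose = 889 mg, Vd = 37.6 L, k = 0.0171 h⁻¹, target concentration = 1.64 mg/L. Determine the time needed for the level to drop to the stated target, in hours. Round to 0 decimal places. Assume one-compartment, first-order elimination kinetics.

156 h

C₀ = Dose / Vd = 889.0 / 37.6 = 23.64 mg/L
t = ln(C₀ / C) / k = ln(23.64 / 1.64) / 0.01710
  = ln(14.41) / 0.01710 = 2.668 / 0.01710 = 156.0 h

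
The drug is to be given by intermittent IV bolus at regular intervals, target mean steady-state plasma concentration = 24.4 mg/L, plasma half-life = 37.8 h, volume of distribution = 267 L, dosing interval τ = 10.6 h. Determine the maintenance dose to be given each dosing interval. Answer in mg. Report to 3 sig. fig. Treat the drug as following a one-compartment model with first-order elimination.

k = ln2 / t½ = 0.693147 / 37.8 = 0.01834 h⁻¹
CL = k × Vd = 0.01834 × 267 = 4.897 L/h
At steady state, Dose/τ = Css × CL.
Dose = Css × CL × τ = 24.4 × 4.897 × 10.6 = 1267 mg

1270 mg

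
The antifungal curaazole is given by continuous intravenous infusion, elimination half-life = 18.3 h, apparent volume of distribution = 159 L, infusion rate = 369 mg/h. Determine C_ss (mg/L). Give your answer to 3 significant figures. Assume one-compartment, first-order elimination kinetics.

k = ln2 / t½ = 0.693147 / 18.3 = 0.03788 h⁻¹
CL = k × Vd = 0.03788 × 159 = 6.023 L/h
At steady state Css = R₀ / CL = 369 / 6.023 = 61.27 mg/L

61.3 mg/L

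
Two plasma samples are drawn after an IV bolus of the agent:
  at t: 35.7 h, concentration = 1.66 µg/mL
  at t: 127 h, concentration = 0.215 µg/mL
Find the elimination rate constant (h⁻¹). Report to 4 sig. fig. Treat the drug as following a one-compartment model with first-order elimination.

0.02239 h⁻¹

k = ln(C₁/C₂) / (t₂ − t₁) = ln(1.66/0.215) / (127 − 35.7)
  = 2.044 / 91.30 = 0.02239 h⁻¹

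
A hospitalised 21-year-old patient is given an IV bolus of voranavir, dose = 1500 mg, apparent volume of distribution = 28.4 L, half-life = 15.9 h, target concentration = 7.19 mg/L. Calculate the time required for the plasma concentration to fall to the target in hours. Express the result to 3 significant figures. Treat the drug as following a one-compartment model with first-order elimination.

C₀ = Dose / Vd = 1500 / 28.4 = 52.82 mg/L
k = ln2 / t½ = 0.693147 / 15.9 = 0.04359 h⁻¹
t = ln(C₀ / C) / k = ln(52.82 / 7.19) / 0.04359
  = ln(7.346) / 0.04359 = 1.994 / 0.04359 = 45.74 h

45.7 h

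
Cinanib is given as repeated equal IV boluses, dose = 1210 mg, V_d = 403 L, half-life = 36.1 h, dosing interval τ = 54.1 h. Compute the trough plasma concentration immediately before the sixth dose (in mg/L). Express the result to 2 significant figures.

1.6 mg/L

C₀ per dose = Dose / Vd = 1210 / 403 = 3.002 mg/L
k = ln2 / t½ = 0.693147 / 36.1 = 0.01920 h⁻¹
Fraction remaining after one interval: r = e^(−kτ) = e^(−0.01920 × 54.1) = 0.3539
Before dose 6, 5 doses have been given (aged 1τ, 2τ, 3τ, 4τ, 5τ).
C_trough = C₀ × (r + r² + … + r^5) = C₀ × r(1−r^5)/(1−r)
        = 3.002 × 0.3539 × (1 − 0.005551) / (1 − 0.3539) = 1.635 mg/L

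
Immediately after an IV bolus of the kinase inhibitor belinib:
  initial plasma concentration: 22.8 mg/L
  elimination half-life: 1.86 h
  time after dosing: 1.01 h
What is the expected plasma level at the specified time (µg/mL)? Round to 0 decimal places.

k = ln2 / t½ = 0.693147 / 1.86 = 0.3727 h⁻¹
C = C₀ · e^(−k·t) = 22.80 × e^(−0.3727 × 1.01)
  = 22.80 × 0.6863 = 15.65 mg/L
(15.65 mg/L = 15.65 µg/mL)

16 µg/mL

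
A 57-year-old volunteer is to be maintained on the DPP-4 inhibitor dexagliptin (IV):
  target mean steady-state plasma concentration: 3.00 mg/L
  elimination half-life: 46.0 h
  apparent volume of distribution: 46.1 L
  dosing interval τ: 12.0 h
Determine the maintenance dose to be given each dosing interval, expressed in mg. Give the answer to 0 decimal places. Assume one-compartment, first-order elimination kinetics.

k = ln2 / t½ = 0.693147 / 46.0 = 0.01507 h⁻¹
CL = k × Vd = 0.01507 × 46.1 = 0.6947 L/h
At steady state, Dose/τ = Css × CL.
Dose = Css × CL × τ = 3.00 × 0.6947 × 12.0 = 25.01 mg

25 mg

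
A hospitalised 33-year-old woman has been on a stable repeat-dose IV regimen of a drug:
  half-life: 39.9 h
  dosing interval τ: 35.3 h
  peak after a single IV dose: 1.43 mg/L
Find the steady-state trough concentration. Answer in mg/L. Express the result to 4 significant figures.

k = ln2 / t½ = 0.693147 / 39.9 = 0.01737 h⁻¹
e^(−kτ) = e^(−0.01737 × 35.3) = 0.5416
Accumulation ratio R = 1 / (1 − e^(−kτ)) = 1 / (1 − 0.5416) = 2.182
Steady-state trough = C₀ × R × e^(−kτ) = 1.43 × 2.182 × 0.5416 = 1.690 mg/L

1.690 mg/L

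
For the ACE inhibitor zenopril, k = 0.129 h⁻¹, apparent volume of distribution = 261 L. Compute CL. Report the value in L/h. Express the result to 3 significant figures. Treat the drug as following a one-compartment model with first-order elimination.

CL = k × Vd = 0.129 × 261 = 33.67 L/h

33.7 L/h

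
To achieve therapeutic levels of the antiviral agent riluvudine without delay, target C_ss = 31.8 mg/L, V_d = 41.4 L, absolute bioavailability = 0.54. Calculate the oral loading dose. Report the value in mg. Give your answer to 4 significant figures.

LD = Css × Vd / F = 31.8 × 41.4 / 0.54 = 2438 mg

2438 mg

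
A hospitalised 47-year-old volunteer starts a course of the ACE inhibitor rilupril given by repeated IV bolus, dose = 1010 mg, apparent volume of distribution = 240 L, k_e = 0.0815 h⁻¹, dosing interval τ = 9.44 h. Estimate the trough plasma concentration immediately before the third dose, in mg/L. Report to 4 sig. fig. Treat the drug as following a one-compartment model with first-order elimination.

2.853 mg/L

C₀ per dose = Dose / Vd = 1010 / 240 = 4.208 mg/L
Fraction remaining after one interval: r = e^(−kτ) = e^(−0.08150 × 9.44) = 0.4633
Before dose 3, 2 doses have been given (aged 1τ, 2τ).
C_trough = C₀ × (r + r²) = 4.208 × (0.4633 + 0.2146) = 2.853 mg/L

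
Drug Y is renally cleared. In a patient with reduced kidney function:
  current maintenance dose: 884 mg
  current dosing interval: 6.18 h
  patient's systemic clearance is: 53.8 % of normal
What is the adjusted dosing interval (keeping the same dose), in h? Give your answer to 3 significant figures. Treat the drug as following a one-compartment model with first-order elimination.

To keep the same average steady-state level, dosing rate must scale with clearance.
CL ratio = 53.8 / 100 = 0.5380
New interval (same dose) = 6.18 / 0.5380 = 11.49 h

11.5 h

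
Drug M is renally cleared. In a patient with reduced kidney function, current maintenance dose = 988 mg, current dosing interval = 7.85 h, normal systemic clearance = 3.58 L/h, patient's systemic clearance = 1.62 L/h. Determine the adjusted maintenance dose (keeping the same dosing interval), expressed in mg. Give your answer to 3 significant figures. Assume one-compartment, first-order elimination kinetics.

To keep the same average steady-state level, dosing rate must scale with clearance.
CL ratio = 1.62 / 3.58 = 0.4525
New dose (same interval) = 988 × 0.4525 = 447.1 mg

447 mg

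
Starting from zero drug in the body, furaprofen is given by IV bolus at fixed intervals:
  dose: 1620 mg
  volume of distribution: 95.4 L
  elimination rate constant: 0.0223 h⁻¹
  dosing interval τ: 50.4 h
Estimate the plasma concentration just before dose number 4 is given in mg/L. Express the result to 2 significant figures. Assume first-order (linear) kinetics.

C₀ per dose = Dose / Vd = 1620 / 95.4 = 16.98 mg/L
Fraction remaining after one interval: r = e^(−kτ) = e^(−0.02230 × 50.4) = 0.3250
Before dose 4, 3 doses have been given (aged 1τ, 2τ, 3τ).
C_trough = C₀ × (r + r² + … + r^3) = C₀ × r(1−r^3)/(1−r)
        = 16.98 × 0.3250 × (1 − 0.03433) / (1 − 0.3250) = 7.895 mg/L

7.9 mg/L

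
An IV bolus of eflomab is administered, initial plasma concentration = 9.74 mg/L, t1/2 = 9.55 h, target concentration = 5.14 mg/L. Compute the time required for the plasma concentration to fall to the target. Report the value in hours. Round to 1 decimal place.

8.8 h

k = ln2 / t½ = 0.693147 / 9.55 = 0.07258 h⁻¹
t = ln(C₀ / C) / k = ln(9.740 / 5.14) / 0.07258
  = ln(1.895) / 0.07258 = 0.6392 / 0.07258 = 8.807 h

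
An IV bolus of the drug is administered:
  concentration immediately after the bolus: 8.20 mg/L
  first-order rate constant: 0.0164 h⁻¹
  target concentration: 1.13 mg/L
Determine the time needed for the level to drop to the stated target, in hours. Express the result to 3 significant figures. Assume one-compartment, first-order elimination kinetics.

121 h

t = ln(C₀ / C) / k = ln(8.200 / 1.13) / 0.01640
  = ln(7.257) / 0.01640 = 1.982 / 0.01640 = 120.9 h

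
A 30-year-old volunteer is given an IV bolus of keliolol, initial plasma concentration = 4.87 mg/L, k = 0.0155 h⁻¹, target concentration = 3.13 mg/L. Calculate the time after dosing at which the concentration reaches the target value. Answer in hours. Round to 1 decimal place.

t = ln(C₀ / C) / k = ln(4.870 / 3.13) / 0.01550
  = ln(1.556) / 0.01550 = 0.4421 / 0.01550 = 28.52 h

28.5 h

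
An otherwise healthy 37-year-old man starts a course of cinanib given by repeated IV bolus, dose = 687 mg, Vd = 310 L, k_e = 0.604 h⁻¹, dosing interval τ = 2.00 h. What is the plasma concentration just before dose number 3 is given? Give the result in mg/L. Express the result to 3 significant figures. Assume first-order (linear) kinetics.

0.860 mg/L

C₀ per dose = Dose / Vd = 687 / 310 = 2.216 mg/L
Fraction remaining after one interval: r = e^(−kτ) = e^(−0.6040 × 2.00) = 0.2988
Before dose 3, 2 doses have been given (aged 1τ, 2τ).
C_trough = C₀ × (r + r²) = 2.216 × (0.2988 + 0.08928) = 0.8600 mg/L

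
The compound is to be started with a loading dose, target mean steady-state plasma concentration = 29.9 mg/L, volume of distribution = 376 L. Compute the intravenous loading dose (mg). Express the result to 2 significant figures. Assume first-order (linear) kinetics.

LD = Css × Vd = 29.9 × 376 = 11240 mg

11000 mg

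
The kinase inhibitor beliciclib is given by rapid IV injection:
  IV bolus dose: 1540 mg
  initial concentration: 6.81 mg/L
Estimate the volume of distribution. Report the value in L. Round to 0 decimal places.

226 L

Vd = Dose / C₀ = 1540 / 6.81 = 226.1 L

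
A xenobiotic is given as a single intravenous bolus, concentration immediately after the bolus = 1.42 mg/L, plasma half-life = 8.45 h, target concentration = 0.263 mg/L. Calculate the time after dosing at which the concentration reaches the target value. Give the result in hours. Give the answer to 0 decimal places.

k = ln2 / t½ = 0.693147 / 8.45 = 0.08203 h⁻¹
t = ln(C₀ / C) / k = ln(1.420 / 0.263) / 0.08203
  = ln(5.399) / 0.08203 = 1.686 / 0.08203 = 20.55 h

21 h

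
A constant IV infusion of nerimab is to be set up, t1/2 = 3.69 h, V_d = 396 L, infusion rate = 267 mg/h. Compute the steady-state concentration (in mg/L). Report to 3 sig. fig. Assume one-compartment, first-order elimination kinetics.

3.59 mg/L

k = ln2 / t½ = 0.693147 / 3.69 = 0.1878 h⁻¹
CL = k × Vd = 0.1878 × 396 = 74.37 L/h
At steady state Css = R₀ / CL = 267 / 74.37 = 3.590 mg/L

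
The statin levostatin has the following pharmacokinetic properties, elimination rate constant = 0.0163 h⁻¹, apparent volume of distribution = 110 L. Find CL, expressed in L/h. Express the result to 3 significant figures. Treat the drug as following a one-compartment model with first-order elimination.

1.79 L/h

CL = k × Vd = 0.0163 × 110 = 1.793 L/h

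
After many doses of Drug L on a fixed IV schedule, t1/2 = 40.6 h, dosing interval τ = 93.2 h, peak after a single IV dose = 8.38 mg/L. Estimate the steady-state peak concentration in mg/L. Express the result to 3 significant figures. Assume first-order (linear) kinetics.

10.5 mg/L

k = ln2 / t½ = 0.693147 / 40.6 = 0.01707 h⁻¹
e^(−kτ) = e^(−0.01707 × 93.2) = 0.2037
Accumulation ratio R = 1 / (1 − e^(−kτ)) = 1 / (1 − 0.2037) = 1.256
Steady-state peak = C₀ × R = 8.38 × 1.256 = 10.53 mg/L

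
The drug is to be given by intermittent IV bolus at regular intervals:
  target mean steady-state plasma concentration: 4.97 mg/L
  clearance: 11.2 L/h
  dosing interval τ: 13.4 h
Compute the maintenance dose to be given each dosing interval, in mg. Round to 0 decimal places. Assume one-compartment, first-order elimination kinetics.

At steady state, Dose/τ = Css × CL.
Dose = Css × CL × τ = 4.97 × 11.20 × 13.4 = 745.9 mg

746 mg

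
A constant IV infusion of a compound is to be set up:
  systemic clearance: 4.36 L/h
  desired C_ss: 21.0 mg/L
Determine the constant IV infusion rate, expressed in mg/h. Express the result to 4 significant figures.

At steady state, infusion rate R₀ = Css × CL = 21.0 × 4.360 = 91.56 mg/h

91.56 mg/h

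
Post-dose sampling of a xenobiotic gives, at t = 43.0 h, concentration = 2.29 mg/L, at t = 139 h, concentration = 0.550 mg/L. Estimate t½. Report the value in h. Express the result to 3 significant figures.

k = ln(C₁/C₂) / (t₂ − t₁) = ln(2.29/0.550) / (139 − 43.0)
  = 1.426 / 96.00 = 0.01485 h⁻¹
t½ = ln2 / k = 0.693147 / 0.01485 = 46.68 h

46.7 h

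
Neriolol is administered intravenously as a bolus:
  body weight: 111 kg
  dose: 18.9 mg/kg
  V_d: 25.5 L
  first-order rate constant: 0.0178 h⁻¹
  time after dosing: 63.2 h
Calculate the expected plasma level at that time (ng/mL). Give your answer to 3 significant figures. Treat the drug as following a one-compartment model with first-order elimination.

26700 ng/mL

Total dose = 18.9 × 111 = 2098 mg
C₀ = Dose / Vd = 2098 / 25.5 = 82.27 mg/L
C = C₀ · e^(−k·t) = 82.27 × e^(−0.01780 × 63.2)
  = 82.27 × 0.3247 = 26.71 mg/L
Convert: 26.71 mg/L × 1000 = 26710 ng/mL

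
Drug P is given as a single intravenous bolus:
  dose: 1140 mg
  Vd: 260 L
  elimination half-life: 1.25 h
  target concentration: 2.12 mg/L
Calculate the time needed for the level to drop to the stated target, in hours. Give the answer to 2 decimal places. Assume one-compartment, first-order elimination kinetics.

C₀ = Dose / Vd = 1140 / 260 = 4.385 mg/L
k = ln2 / t½ = 0.693147 / 1.25 = 0.5545 h⁻¹
t = ln(C₀ / C) / k = ln(4.385 / 2.12) / 0.5545
  = ln(2.068) / 0.5545 = 0.7266 / 0.5545 = 1.310 h

1.31 h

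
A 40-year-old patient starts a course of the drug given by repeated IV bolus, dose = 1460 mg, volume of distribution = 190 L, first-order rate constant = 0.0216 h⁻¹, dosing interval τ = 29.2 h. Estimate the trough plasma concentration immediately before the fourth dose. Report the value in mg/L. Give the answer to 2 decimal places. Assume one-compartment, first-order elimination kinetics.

7.42 mg/L

C₀ per dose = Dose / Vd = 1460 / 190 = 7.684 mg/L
Fraction remaining after one interval: r = e^(−kτ) = e^(−0.02160 × 29.2) = 0.5322
Before dose 4, 3 doses have been given (aged 1τ, 2τ, 3τ).
C_trough = C₀ × (r + r² + … + r^3) = C₀ × r(1−r^3)/(1−r)
        = 7.684 × 0.5322 × (1 − 0.1507) / (1 − 0.5322) = 7.424 mg/L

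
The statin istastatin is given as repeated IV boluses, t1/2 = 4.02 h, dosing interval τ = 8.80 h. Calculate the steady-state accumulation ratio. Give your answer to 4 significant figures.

k = ln2 / t½ = 0.693147 / 4.02 = 0.1724 h⁻¹
e^(−kτ) = e^(−0.1724 × 8.80) = 0.2193
Accumulation ratio R = 1 / (1 − e^(−kτ)) = 1 / (1 − 0.2193) = 1.281

1.281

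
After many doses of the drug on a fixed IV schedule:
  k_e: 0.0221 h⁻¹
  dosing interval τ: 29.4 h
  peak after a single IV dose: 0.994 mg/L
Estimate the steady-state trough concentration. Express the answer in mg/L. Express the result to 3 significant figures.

1.09 mg/L

e^(−kτ) = e^(−0.02210 × 29.4) = 0.5222
Accumulation ratio R = 1 / (1 − e^(−kτ)) = 1 / (1 − 0.5222) = 2.093
Steady-state trough = C₀ × R × e^(−kτ) = 0.994 × 2.093 × 0.5222 = 1.086 mg/L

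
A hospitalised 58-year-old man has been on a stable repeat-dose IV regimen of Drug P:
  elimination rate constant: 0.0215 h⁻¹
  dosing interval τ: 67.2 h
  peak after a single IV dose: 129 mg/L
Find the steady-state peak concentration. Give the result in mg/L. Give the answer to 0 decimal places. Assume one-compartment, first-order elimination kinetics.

169 mg/L

e^(−kτ) = e^(−0.02150 × 67.2) = 0.2358
Accumulation ratio R = 1 / (1 − e^(−kτ)) = 1 / (1 − 0.2358) = 1.309
Steady-state peak = C₀ × R = 129 × 1.309 = 168.9 mg/L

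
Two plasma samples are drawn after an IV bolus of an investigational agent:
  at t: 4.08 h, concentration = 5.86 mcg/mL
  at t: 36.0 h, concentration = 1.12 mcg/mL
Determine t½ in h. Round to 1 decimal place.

13.4 h

k = ln(C₁/C₂) / (t₂ − t₁) = ln(5.86/1.12) / (36.0 − 4.08)
  = 1.655 / 31.92 = 0.05185 h⁻¹
t½ = ln2 / k = 0.693147 / 0.05185 = 13.37 h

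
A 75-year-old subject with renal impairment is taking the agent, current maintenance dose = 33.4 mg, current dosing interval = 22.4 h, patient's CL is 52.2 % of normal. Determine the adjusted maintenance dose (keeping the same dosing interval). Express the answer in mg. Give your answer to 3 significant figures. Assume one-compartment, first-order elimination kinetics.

17.4 mg

To keep the same average steady-state level, dosing rate must scale with clearance.
CL ratio = 52.2 / 100 = 0.5220
New dose (same interval) = 33.4 × 0.5220 = 17.43 mg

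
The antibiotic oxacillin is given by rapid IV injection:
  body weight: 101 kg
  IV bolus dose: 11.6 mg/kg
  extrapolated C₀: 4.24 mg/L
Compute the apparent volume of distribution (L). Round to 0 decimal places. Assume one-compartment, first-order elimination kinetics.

276 L

Dose = 11.6 × 101 = 1172 mg
Vd = Dose / C₀ = 1172 / 4.24 = 276.4 L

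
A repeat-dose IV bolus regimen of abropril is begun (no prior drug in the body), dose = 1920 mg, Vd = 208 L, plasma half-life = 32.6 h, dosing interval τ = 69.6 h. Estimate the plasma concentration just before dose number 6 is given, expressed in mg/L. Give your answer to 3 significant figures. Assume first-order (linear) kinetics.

C₀ per dose = Dose / Vd = 1920 / 208 = 9.231 mg/L
k = ln2 / t½ = 0.693147 / 32.6 = 0.02126 h⁻¹
Fraction remaining after one interval: r = e^(−kτ) = e^(−0.02126 × 69.6) = 0.2277
Before dose 6, 5 doses have been given (aged 1τ, 2τ, 3τ, 4τ, 5τ).
C_trough = C₀ × (r + r² + … + r^5) = C₀ × r(1−r^5)/(1−r)
        = 9.231 × 0.2277 × (1 − 0.0006121) / (1 − 0.2277) = 2.720 mg/L

2.72 mg/L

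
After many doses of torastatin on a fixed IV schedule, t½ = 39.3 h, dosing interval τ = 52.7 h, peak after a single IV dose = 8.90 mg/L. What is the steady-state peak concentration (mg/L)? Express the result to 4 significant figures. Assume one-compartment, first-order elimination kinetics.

14.70 mg/L

k = ln2 / t½ = 0.693147 / 39.3 = 0.01764 h⁻¹
e^(−kτ) = e^(−0.01764 × 52.7) = 0.3947
Accumulation ratio R = 1 / (1 − e^(−kτ)) = 1 / (1 − 0.3947) = 1.652
Steady-state peak = C₀ × R = 8.90 × 1.652 = 14.70 mg/L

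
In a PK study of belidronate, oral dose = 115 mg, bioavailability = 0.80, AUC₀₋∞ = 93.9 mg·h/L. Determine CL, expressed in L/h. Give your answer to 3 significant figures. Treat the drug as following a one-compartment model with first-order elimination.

0.980 L/h

CL = F·Dose / AUC = 0.80 × 115 / 93.9 = 0.9798 L/h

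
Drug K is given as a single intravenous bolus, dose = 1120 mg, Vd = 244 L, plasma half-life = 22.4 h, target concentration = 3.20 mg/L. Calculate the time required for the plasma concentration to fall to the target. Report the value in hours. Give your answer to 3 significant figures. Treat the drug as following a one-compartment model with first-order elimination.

C₀ = Dose / Vd = 1120 / 244 = 4.590 mg/L
k = ln2 / t½ = 0.693147 / 22.4 = 0.03094 h⁻¹
t = ln(C₀ / C) / k = ln(4.590 / 3.20) / 0.03094
  = ln(1.434) / 0.03094 = 0.3605 / 0.03094 = 11.65 h

11.7 h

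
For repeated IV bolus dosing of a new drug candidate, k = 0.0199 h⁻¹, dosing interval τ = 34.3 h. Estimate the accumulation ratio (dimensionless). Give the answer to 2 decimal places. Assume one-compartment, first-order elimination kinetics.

2.02

e^(−kτ) = e^(−0.01990 × 34.3) = 0.5053
Accumulation ratio R = 1 / (1 − e^(−kτ)) = 1 / (1 − 0.5053) = 2.021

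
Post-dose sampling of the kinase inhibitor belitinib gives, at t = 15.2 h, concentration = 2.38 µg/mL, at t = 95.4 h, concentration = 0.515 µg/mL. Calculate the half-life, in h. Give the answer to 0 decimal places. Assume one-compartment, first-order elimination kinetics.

36 h

k = ln(C₁/C₂) / (t₂ − t₁) = ln(2.38/0.515) / (95.4 − 15.2)
  = 1.531 / 80.20 = 0.01909 h⁻¹
t½ = ln2 / k = 0.693147 / 0.01909 = 36.31 h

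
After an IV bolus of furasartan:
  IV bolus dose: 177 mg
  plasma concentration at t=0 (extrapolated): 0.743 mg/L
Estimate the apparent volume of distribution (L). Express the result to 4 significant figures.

Vd = Dose / C₀ = 177.0 / 0.743 = 238.2 L

238.2 L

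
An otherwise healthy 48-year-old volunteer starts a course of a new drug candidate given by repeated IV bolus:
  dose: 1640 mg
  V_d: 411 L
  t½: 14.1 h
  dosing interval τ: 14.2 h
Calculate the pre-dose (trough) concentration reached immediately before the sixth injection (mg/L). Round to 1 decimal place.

3.8 mg/L

C₀ per dose = Dose / Vd = 1640 / 411 = 3.990 mg/L
k = ln2 / t½ = 0.693147 / 14.1 = 0.04916 h⁻¹
Fraction remaining after one interval: r = e^(−kτ) = e^(−0.04916 × 14.2) = 0.4975
Before dose 6, 5 doses have been given (aged 1τ, 2τ, 3τ, 4τ, 5τ).
C_trough = C₀ × (r + r² + … + r^5) = C₀ × r(1−r^5)/(1−r)
        = 3.990 × 0.4975 × (1 − 0.03048) / (1 − 0.4975) = 3.830 mg/L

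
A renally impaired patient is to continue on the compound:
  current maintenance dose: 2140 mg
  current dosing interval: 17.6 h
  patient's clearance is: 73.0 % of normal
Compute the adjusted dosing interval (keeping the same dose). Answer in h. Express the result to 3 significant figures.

24.1 h

To keep the same average steady-state level, dosing rate must scale with clearance.
CL ratio = 73.0 / 100 = 0.7300
New interval (same dose) = 17.6 / 0.7300 = 24.11 h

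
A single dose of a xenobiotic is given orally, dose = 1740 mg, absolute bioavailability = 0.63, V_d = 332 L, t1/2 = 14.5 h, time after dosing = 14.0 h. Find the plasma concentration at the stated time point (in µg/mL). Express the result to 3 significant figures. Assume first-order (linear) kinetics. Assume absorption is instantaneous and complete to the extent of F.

1.69 µg/mL

Amount reaching circulation = F × Dose = 0.63 × 1740 = 1096 mg
C₀ = F·Dose / Vd = 1096 / 332 = 3.301 mg/L
k = ln2 / t½ = 0.693147 / 14.5 = 0.04780 h⁻¹
C = C₀ · e^(−k·t) = 3.301 × e^(−0.04780 × 14.0)
  = 3.301 × 0.5121 = 1.690 mg/L
(1.690 mg/L = 1.690 µg/mL)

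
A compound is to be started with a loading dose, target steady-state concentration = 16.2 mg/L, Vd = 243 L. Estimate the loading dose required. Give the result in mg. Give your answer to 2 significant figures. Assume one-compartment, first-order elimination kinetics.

LD = Css × Vd = 16.2 × 243 = 3937 mg

3900 mg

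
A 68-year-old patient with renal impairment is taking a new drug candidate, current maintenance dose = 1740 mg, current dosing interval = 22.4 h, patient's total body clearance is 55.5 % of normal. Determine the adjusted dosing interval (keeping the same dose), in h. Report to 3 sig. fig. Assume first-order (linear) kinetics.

40.4 h

To keep the same average steady-state level, dosing rate must scale with clearance.
CL ratio = 55.5 / 100 = 0.5550
New interval (same dose) = 22.4 / 0.5550 = 40.36 h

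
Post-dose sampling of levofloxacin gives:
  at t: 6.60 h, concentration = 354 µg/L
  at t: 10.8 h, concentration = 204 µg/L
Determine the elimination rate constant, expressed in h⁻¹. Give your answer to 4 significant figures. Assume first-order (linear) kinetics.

0.1312 h⁻¹

k = ln(C₁/C₂) / (t₂ − t₁) = ln(354/204) / (10.8 − 6.60)
  = 0.5512 / 4.200 = 0.1312 h⁻¹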